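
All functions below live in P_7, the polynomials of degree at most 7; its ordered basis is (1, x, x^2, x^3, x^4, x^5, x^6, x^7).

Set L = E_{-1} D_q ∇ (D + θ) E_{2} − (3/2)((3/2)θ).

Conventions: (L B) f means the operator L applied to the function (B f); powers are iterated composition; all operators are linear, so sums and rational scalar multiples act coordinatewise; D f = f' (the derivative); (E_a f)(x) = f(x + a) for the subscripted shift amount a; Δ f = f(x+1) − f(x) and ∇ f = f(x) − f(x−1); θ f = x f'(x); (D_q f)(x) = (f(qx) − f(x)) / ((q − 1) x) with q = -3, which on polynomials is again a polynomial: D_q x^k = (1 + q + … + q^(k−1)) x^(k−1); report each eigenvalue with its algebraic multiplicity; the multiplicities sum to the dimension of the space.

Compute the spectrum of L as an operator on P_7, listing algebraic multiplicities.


image of 1: 0
image of x: -(9/4)x
image of x^2: -(9/2)x^2 + 4
image of x^3: -(27/4)x^3 - 18x + 39
image of x^4: -9x^4 + 112x^2 - 344x + 308
image of x^5: -(45/4)x^5 - 500x^3 + 2410x^2 - 3840x + 2165
image of x^6: -(27/2)x^6 + 2196x^4 - 13584x^3 + 32196x^2 - 34284x + 14142
image of x^7: -(63/4)x^7 - 8918x^5 + 68929x^4 - 214536x^3 + 338079x^2 - 269640x + 87871
the matrix is upper triangular; its diagonal is (0, -9/4, -9/2, -27/4, -9, -45/4, -27/2, -63/4)
for a triangular matrix the eigenvalues are the diagonal entries, with algebraic multiplicity their repetition count

λ = -63/4 (multiplicity 1), λ = -27/2 (multiplicity 1), λ = -45/4 (multiplicity 1), λ = -9 (multiplicity 1), λ = -27/4 (multiplicity 1), λ = -9/2 (multiplicity 1), λ = -9/4 (multiplicity 1), λ = 0 (multiplicity 1)


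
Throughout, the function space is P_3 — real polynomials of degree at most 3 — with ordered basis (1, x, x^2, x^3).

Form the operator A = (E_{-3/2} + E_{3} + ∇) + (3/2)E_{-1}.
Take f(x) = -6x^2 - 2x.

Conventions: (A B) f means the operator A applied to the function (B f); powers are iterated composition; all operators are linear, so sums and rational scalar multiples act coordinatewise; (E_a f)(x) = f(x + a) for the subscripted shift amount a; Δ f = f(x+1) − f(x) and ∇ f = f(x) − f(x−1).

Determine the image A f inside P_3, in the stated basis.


the result is g(x) = -21x^2 - 19x - 145/2

E_{-3/2} f = -6x^2 + 16x - 21/2
E_{3} f = -6x^2 - 38x - 60
∇ f = -12x + 4
(E_{-3/2} + E_{3} + ∇) f = -12x^2 - 34x - 133/2
E_{-1} f = -6x^2 + 10x - 4
((3/2)E_{-1}) f = -9x^2 + 15x - 6
((E_{-3/2} + E_{3} + ∇) + (3/2)E_{-1}) f = -21x^2 - 19x - 145/2


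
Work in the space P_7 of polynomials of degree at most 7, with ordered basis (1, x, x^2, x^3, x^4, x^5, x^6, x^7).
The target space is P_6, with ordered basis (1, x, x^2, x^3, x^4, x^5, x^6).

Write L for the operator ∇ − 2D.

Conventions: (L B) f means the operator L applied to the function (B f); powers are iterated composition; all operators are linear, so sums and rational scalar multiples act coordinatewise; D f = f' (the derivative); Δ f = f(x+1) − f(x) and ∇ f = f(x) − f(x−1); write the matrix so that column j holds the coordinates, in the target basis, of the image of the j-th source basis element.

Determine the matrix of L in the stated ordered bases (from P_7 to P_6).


the matrix is [[0, -1, -1, 1, -1, 1, -1, 1]; [0, 0, -2, -3, 4, -5, 6, -7]; [0, 0, 0, -3, -6, 10, -15, 21]; [0, 0, 0, 0, -4, -10, 20, -35]; [0, 0, 0, 0, 0, -5, -15, 35]; [0, 0, 0, 0, 0, 0, -6, -21]; [0, 0, 0, 0, 0, 0, 0, -7]] (rows listed top to bottom)

image of 1: 0
image of x: -1
image of x^2: -2x - 1
image of x^3: -3x^2 - 3x + 1
image of x^4: -4x^3 - 6x^2 + 4x - 1
image of x^5: -5x^4 - 10x^3 + 10x^2 - 5x + 1
image of x^6: -6x^5 - 15x^4 + 20x^3 - 15x^2 + 6x - 1
image of x^7: -7x^6 - 21x^5 + 35x^4 - 35x^3 + 21x^2 - 7x + 1
each image's coordinates form column j of the matrix


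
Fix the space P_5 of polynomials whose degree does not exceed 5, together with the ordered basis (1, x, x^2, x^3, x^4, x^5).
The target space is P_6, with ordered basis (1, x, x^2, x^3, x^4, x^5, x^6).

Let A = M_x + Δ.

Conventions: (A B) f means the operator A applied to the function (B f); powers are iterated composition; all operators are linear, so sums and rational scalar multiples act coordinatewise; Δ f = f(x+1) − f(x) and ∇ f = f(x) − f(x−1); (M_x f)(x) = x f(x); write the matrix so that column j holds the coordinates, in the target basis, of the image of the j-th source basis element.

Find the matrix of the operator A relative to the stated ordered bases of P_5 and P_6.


image of 1: x
image of x: x^2 + 1
image of x^2: x^3 + 2x + 1
image of x^3: x^4 + 3x^2 + 3x + 1
image of x^4: x^5 + 4x^3 + 6x^2 + 4x + 1
image of x^5: x^6 + 5x^4 + 10x^3 + 10x^2 + 5x + 1
each image's coordinates form column j of the matrix

the matrix is [[0, 1, 1, 1, 1, 1]; [1, 0, 2, 3, 4, 5]; [0, 1, 0, 3, 6, 10]; [0, 0, 1, 0, 4, 10]; [0, 0, 0, 1, 0, 5]; [0, 0, 0, 0, 1, 0]; [0, 0, 0, 0, 0, 1]] (rows listed top to bottom)


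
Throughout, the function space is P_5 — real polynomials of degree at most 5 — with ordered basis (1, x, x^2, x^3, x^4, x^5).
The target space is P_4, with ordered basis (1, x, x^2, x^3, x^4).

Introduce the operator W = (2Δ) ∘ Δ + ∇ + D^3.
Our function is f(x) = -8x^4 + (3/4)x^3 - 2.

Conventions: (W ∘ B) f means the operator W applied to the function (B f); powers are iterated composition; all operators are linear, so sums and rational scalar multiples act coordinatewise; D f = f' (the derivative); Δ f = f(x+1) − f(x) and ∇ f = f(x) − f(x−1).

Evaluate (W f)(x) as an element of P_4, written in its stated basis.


Δ f = -32x^3 - (183/4)x^2 - (119/4)x - 29/4
Δ Δ f = -96x^2 - (375/2)x - 215/2
(2Δ) Δ f = -192x^2 - 375x - 215
∇ f = -32x^3 + (201/4)x^2 - (137/4)x + 35/4
D f = -32x^3 + (9/4)x^2
D D f = -96x^2 + (9/2)x
D D D f = -192x + 9/2
((2Δ) ∘ Δ + ∇ + D^3) f = -32x^3 - (567/4)x^2 - (2405/4)x - 807/4

the result is g(x) = -32x^3 - (567/4)x^2 - (2405/4)x - 807/4


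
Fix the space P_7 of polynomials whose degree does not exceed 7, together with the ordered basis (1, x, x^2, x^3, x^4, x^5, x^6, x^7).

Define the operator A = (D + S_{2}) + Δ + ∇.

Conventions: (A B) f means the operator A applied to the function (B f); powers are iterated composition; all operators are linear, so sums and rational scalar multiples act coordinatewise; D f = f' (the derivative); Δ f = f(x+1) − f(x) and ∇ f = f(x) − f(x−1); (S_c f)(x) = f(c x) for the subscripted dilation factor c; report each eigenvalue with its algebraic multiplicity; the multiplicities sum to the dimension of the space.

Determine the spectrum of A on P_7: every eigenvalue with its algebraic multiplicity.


image of 1: 1
image of x: 2x + 3
image of x^2: 4x^2 + 6x
image of x^3: 8x^3 + 9x^2 + 2
image of x^4: 16x^4 + 12x^3 + 8x
image of x^5: 32x^5 + 15x^4 + 20x^2 + 2
image of x^6: 64x^6 + 18x^5 + 40x^3 + 12x
image of x^7: 128x^7 + 21x^6 + 70x^4 + 42x^2 + 2
the matrix is upper triangular; its diagonal is (1, 2, 4, 8, 16, 32, 64, 128)
for a triangular matrix the eigenvalues are the diagonal entries, with algebraic multiplicity their repetition count

λ = 1 (multiplicity 1), λ = 2 (multiplicity 1), λ = 4 (multiplicity 1), λ = 8 (multiplicity 1), λ = 16 (multiplicity 1), λ = 32 (multiplicity 1), λ = 64 (multiplicity 1), λ = 128 (multiplicity 1)


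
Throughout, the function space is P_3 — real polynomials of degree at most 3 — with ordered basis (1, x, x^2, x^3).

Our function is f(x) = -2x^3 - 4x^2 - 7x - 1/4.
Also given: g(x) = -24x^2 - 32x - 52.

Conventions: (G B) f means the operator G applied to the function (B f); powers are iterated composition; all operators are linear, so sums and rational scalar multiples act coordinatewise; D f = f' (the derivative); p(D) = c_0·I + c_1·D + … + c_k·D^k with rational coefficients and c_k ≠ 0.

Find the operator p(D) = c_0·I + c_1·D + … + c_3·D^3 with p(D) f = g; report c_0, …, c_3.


D^0 f = -2x^3 - 4x^2 - 7x - 1/4
D^1 f = -6x^2 - 8x - 7
D^2 f = -12x - 8
D^3 f = -12
matching coefficients of g against c_0 f + c_1 Df + … from the top degree down determines the c_i
solution: c_0 = 0, c_1 = 4, c_2 = 0, c_3 = 2

c_0 = 0, c_1 = 4, c_2 = 0, c_3 = 2


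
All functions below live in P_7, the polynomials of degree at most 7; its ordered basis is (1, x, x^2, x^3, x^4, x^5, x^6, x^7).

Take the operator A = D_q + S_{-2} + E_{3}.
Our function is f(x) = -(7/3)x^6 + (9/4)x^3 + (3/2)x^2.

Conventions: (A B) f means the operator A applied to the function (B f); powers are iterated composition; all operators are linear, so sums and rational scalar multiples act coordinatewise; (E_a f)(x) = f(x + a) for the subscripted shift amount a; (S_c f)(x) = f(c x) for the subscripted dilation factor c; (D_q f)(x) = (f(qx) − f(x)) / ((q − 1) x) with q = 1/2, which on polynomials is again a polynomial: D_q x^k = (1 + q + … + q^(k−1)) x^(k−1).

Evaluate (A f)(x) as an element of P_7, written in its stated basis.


D_q f = -(147/32)x^5 + (63/16)x^2 + (9/4)x
S_{-2} f = -(448/3)x^6 - 18x^3 + 6x^2
E_{3} f = -(7/3)x^6 - 42x^5 - 315x^4 - (5031/4)x^3 - (11253/4)x^2 - (13329/4)x - 6507/4
(D_q + S_{-2} + E_{3}) f = -(455/3)x^6 - (1491/32)x^5 - 315x^4 - (5103/4)x^3 - (44853/16)x^2 - 3330x - 6507/4

g(x) = -(455/3)x^6 - (1491/32)x^5 - 315x^4 - (5103/4)x^3 - (44853/16)x^2 - 3330x - 6507/4


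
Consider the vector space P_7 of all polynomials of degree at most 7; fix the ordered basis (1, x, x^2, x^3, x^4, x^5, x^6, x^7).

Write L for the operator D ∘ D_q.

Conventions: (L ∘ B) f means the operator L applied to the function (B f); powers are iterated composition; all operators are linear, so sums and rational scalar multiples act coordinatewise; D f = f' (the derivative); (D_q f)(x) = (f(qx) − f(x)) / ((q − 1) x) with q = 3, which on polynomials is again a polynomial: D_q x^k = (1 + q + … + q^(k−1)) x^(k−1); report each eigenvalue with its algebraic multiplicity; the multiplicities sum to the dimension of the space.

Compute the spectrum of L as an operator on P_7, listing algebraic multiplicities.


image of 1: 0
image of x: 0
image of x^2: 4
image of x^3: 26x
image of x^4: 120x^2
image of x^5: 484x^3
image of x^6: 1820x^4
image of x^7: 6558x^5
the matrix is upper triangular; its diagonal is (0, 0, 0, 0, 0, 0, 0, 0)
for a triangular matrix the eigenvalues are the diagonal entries, with algebraic multiplicity their repetition count

λ = 0 (multiplicity 8)


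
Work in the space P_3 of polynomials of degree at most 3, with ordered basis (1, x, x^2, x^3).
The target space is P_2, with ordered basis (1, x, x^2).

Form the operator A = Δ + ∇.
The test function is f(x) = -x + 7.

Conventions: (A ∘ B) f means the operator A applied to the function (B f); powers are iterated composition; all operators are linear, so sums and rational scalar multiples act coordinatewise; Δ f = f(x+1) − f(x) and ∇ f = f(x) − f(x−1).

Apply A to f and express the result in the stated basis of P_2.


g(x) = -2

Δ f = -1
∇ f = -1
(Δ + ∇) f = -2


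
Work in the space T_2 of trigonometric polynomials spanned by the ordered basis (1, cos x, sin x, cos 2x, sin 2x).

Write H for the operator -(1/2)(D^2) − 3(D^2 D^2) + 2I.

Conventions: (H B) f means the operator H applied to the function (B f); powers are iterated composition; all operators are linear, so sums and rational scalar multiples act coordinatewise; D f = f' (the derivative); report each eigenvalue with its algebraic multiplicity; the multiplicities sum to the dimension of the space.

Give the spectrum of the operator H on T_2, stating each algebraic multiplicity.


λ = -44 (multiplicity 2), λ = -1/2 (multiplicity 2), λ = 2 (multiplicity 1)

image of 1: 2
image of cos x: -(1/2)cos x
image of sin x: -(1/2)sin x
image of cos 2x: -44cos 2x
image of sin 2x: -44sin 2x
the matrix is diagonal; its diagonal is (2, -1/2, -1/2, -44, -44)
for a triangular matrix the eigenvalues are the diagonal entries, with algebraic multiplicity their repetition count


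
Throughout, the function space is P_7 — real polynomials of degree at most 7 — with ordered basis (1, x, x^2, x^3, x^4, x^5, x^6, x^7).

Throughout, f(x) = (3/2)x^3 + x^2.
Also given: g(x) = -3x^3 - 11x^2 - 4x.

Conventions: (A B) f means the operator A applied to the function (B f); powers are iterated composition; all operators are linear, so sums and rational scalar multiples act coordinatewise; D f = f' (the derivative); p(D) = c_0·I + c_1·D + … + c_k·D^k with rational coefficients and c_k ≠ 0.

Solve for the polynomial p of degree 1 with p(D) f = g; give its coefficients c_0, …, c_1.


p(D) = -2·I − 2·D, i.e. c_0 = -2, c_1 = -2

D^0 f = (3/2)x^3 + x^2
D^1 f = (9/2)x^2 + 2x
matching coefficients of g against c_0 f + c_1 Df + … from the top degree down determines the c_i
solution: c_0 = -2, c_1 = -2


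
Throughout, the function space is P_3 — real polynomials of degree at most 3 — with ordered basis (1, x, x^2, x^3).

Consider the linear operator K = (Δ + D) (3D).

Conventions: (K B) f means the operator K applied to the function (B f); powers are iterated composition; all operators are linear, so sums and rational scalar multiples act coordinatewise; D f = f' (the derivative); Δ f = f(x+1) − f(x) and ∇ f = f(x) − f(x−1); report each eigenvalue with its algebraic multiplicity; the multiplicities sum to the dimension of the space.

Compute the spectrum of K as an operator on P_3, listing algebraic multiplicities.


λ = 0 (multiplicity 4)

image of 1: 0
image of x: 0
image of x^2: 12
image of x^3: 36x + 9
the matrix is upper triangular; its diagonal is (0, 0, 0, 0)
for a triangular matrix the eigenvalues are the diagonal entries, with algebraic multiplicity their repetition count


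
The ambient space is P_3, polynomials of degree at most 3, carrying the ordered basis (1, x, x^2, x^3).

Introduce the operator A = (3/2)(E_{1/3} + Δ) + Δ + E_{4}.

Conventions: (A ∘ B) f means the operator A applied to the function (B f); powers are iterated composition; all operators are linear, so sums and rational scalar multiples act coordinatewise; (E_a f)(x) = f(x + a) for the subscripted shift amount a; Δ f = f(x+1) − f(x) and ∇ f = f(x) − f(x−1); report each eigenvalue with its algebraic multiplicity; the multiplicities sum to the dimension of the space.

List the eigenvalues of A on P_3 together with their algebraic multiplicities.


λ = 5/2 (multiplicity 4)

image of 1: 5/2
image of x: (5/2)x + 7
image of x^2: (5/2)x^2 + 14x + 56/3
image of x^3: (5/2)x^3 + 21x^2 + 56x + 599/9
the matrix is upper triangular; its diagonal is (5/2, 5/2, 5/2, 5/2)
for a triangular matrix the eigenvalues are the diagonal entries, with algebraic multiplicity their repetition count


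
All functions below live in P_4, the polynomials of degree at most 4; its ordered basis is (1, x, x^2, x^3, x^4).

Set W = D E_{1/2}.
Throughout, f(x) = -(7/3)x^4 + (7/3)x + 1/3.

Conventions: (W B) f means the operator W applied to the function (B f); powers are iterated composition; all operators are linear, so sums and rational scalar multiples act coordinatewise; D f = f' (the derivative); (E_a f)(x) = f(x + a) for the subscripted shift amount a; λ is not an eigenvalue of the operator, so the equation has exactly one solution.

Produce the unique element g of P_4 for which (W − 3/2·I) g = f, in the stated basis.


the image equals g(x) = (14/9)x^4 + (112/27)x^3 + (392/27)x^2 + (2366/81)x + 7660/243

write g with unknown coordinates in the stated basis and equate coefficients in (W − 3/2·I) g = f
solving from the highest basis element down gives g = (14/9)x^4 + (112/27)x^3 + (392/27)x^2 + (2366/81)x + 7660/243
check: W g = (56/9)x^3 + (196/9)x^2 + (1246/27)x + 3857/81
so W g − 3/2·g = -(7/3)x^4 + (7/3)x + 1/3 = f ✓


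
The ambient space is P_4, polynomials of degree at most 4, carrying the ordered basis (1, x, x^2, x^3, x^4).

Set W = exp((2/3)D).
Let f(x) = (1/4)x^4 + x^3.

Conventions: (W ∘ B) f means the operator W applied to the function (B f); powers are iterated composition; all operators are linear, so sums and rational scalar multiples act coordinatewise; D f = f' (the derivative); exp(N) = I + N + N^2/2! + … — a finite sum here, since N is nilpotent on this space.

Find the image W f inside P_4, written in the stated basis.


order-1 term: (2/3)x^3 + 2x^2
order-2 term: (2/3)x^2 + (4/3)x
order-3 term: (8/27)x + 8/27
order-4 term: 4/81
the series for exp((2/3)D) f terminates at order 4
exp((2/3)D) f = (1/4)x^4 + (5/3)x^3 + (8/3)x^2 + (44/27)x + 28/81

the result is g(x) = (1/4)x^4 + (5/3)x^3 + (8/3)x^2 + (44/27)x + 28/81


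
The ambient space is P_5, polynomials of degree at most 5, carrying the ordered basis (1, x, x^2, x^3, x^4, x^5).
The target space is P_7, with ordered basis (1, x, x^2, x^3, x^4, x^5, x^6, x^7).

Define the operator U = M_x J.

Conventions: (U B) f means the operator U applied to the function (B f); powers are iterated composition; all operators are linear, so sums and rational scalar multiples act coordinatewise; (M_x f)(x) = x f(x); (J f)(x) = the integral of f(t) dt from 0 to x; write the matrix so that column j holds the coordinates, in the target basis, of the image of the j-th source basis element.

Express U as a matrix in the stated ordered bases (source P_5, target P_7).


the matrix is [[0, 0, 0, 0, 0, 0]; [0, 0, 0, 0, 0, 0]; [1, 0, 0, 0, 0, 0]; [0, 1/2, 0, 0, 0, 0]; [0, 0, 1/3, 0, 0, 0]; [0, 0, 0, 1/4, 0, 0]; [0, 0, 0, 0, 1/5, 0]; [0, 0, 0, 0, 0, 1/6]] (rows listed top to bottom)

image of 1: x^2
image of x: (1/2)x^3
image of x^2: (1/3)x^4
image of x^3: (1/4)x^5
image of x^4: (1/5)x^6
image of x^5: (1/6)x^7
each image's coordinates form column j of the matrix


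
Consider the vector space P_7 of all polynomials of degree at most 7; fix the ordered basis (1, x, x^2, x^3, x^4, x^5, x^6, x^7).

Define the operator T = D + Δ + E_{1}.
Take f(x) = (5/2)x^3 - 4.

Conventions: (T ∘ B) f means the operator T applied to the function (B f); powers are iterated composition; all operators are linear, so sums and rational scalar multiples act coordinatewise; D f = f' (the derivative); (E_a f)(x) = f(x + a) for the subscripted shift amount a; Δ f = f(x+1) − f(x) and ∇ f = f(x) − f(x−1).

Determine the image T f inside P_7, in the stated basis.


g(x) = (5/2)x^3 + (45/2)x^2 + 15x + 1

D f = (15/2)x^2
Δ f = (15/2)x^2 + (15/2)x + 5/2
E_{1} f = (5/2)x^3 + (15/2)x^2 + (15/2)x - 3/2
(D + Δ + E_{1}) f = (5/2)x^3 + (45/2)x^2 + 15x + 1


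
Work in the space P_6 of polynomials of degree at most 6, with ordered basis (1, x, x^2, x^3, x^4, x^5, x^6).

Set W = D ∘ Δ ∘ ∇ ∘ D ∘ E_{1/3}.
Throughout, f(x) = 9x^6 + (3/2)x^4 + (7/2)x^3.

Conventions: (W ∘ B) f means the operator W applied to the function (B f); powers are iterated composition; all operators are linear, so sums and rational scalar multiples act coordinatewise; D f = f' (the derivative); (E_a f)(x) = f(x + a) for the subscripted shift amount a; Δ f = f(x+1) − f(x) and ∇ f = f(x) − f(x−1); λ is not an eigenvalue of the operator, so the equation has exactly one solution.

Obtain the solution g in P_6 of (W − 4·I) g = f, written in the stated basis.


write g with unknown coordinates in the stated basis and equate coefficients in (W − 4·I) g = f
solving from the highest basis element down gives g = -(9/4)x^6 - (3/8)x^4 - (7/8)x^3 - (405/2)x^2 - 135x - 117/2
check: W g = -810x^2 - 540x - 234
so W g − 4·g = 9x^6 + (3/2)x^4 + (7/2)x^3 = f ✓

the result is g(x) = -(9/4)x^6 - (3/8)x^4 - (7/8)x^3 - (405/2)x^2 - 135x - 117/2


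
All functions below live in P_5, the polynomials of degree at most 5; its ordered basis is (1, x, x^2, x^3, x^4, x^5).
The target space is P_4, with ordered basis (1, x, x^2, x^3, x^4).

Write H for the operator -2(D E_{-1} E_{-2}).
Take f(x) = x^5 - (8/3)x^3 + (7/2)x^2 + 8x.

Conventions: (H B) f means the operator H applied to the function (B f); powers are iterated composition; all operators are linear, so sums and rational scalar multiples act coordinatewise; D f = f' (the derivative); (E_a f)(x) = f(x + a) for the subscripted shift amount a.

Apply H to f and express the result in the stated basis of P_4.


E_{-2} f = x^5 - 10x^4 + (112/3)x^3 - (121/2)x^2 + 42x - 38/3
E_{-1} E_{-2} f = x^5 - 15x^4 + (262/3)x^3 - (485/2)x^2 + 320x - 327/2
D (E_{-1} E_{-2}) f = 5x^4 - 60x^3 + 262x^2 - 485x + 320
(-2(D E_{-1} E_{-2})) f = -10x^4 + 120x^3 - 524x^2 + 970x - 640

the result is g(x) = -10x^4 + 120x^3 - 524x^2 + 970x - 640


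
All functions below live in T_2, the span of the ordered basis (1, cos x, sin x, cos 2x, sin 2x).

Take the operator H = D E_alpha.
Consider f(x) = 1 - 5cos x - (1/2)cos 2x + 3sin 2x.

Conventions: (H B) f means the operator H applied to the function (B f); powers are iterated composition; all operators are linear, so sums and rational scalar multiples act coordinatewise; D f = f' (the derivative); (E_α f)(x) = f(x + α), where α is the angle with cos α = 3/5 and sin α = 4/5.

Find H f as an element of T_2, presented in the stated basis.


the result is g(x) = 4cos x + 3sin x - (18/25)cos 2x - (151/25)sin 2x

E_alpha f = 1 - 3cos x + 4sin x + (151/50)cos 2x - (9/25)sin 2x
D E_alpha f = 4cos x + 3sin x - (18/25)cos 2x - (151/25)sin 2x


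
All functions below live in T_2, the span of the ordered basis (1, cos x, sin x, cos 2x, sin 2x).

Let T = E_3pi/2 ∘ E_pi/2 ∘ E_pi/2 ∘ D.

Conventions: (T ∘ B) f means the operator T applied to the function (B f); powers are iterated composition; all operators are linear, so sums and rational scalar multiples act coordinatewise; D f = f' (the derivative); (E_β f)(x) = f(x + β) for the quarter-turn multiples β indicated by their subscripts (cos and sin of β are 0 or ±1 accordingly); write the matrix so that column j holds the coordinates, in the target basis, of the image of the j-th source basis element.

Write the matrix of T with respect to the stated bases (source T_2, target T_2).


image of 1: 0
image of cos x: -cos x
image of sin x: -sin x
image of cos 2x: 2sin 2x
image of sin 2x: -2cos 2x
each image's coordinates form column j of the matrix

the matrix is [[0, 0, 0, 0, 0]; [0, -1, 0, 0, 0]; [0, 0, -1, 0, 0]; [0, 0, 0, 0, -2]; [0, 0, 0, 2, 0]] (rows listed top to bottom)


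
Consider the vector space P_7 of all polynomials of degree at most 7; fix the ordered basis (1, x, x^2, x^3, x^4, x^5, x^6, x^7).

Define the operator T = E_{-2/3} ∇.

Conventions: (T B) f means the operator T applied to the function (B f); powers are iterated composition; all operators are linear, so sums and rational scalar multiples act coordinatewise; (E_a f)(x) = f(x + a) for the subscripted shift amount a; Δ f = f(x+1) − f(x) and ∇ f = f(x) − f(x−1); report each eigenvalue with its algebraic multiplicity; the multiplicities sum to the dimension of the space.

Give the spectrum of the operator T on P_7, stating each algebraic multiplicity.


λ = 0 (multiplicity 8)

image of 1: 0
image of x: 1
image of x^2: 2x - 7/3
image of x^3: 3x^2 - 7x + 13/3
image of x^4: 4x^3 - 14x^2 + (52/3)x - 203/27
image of x^5: 5x^4 - (70/3)x^3 + (130/3)x^2 - (1015/27)x + 1031/81
image of x^6: 6x^5 - 35x^4 + (260/3)x^3 - (1015/9)x^2 + (2062/27)x - 1729/81
image of x^7: 7x^6 - 49x^5 + (455/3)x^4 - (7105/27)x^3 + (7217/27)x^2 - (12103/81)x + 25999/729
the matrix is upper triangular; its diagonal is (0, 0, 0, 0, 0, 0, 0, 0)
for a triangular matrix the eigenvalues are the diagonal entries, with algebraic multiplicity their repetition count


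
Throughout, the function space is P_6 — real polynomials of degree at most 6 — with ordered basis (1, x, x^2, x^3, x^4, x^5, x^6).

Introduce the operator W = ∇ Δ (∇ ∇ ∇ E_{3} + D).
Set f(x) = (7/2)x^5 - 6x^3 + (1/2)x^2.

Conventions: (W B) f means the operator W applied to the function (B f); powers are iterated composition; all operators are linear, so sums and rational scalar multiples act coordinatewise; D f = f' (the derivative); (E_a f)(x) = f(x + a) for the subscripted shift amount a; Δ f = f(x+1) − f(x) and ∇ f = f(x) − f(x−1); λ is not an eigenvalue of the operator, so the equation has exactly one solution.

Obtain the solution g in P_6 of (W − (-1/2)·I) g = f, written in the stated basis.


write g with unknown coordinates in the stated basis and equate coefficients in (W − (-1/2)·I) g = f
solving from the highest basis element down gives g = 7x^5 - 12x^3 - 839x^2 - 1676
check: W g = 420x^2 + 838
so W g − (-1/2)·g = (7/2)x^5 - 6x^3 + (1/2)x^2 = f ✓

the image equals g(x) = 7x^5 - 12x^3 - 839x^2 - 1676


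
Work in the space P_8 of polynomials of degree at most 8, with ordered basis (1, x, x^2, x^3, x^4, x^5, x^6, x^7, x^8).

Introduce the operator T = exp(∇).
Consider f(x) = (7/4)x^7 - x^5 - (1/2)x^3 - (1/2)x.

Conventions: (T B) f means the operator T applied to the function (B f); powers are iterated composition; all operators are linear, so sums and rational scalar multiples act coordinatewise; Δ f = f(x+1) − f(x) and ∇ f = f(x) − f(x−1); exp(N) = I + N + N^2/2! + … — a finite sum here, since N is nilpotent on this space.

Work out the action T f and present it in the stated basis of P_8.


the result is g(x) = (7/4)x^7 + (49/4)x^6 - x^5 - (265/4)x^4 + (243/4)x^3 + 82x^2 - (463/4)x + 55/4

order-1 term: (49/4)x^6 - (147/4)x^5 + (225/4)x^4 - (205/4)x^3 + (101/4)x^2 - (23/4)x - 1/4
order-2 term: (147/4)x^5 - (735/4)x^4 + (1675/4)x^3 - (2085/4)x^2 + (1373/4)x - 375/4
order-3 term: (245/4)x^4 - (735/2)x^3 + (3635/4)x^2 - (2145/2)x + 2005/4
order-4 term: (245/4)x^3 - (735/2)x^2 + (3165/4)x - 1205/2
order-5 term: (147/4)x^2 - (735/4)x + 244
order-6 term: (49/4)x - 147/4
order-7 term: 7/4
the series for exp(∇) f terminates at order 7
exp(∇) f = (7/4)x^7 + (49/4)x^6 - x^5 - (265/4)x^4 + (243/4)x^3 + 82x^2 - (463/4)x + 55/4


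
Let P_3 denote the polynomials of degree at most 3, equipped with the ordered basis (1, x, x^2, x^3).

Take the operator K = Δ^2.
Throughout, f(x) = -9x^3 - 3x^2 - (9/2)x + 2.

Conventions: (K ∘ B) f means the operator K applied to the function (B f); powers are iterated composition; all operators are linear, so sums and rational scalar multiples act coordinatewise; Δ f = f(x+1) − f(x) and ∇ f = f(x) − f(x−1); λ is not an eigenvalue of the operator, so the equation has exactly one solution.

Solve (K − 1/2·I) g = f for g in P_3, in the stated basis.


write g with unknown coordinates in the stated basis and equate coefficients in (K − 1/2·I) g = f
solving from the highest basis element down gives g = 18x^3 + 6x^2 + 225x + 236
check: K g = 108x + 120
so K g − 1/2·g = -9x^3 - 3x^2 - (9/2)x + 2 = f ✓

g(x) = 18x^3 + 6x^2 + 225x + 236


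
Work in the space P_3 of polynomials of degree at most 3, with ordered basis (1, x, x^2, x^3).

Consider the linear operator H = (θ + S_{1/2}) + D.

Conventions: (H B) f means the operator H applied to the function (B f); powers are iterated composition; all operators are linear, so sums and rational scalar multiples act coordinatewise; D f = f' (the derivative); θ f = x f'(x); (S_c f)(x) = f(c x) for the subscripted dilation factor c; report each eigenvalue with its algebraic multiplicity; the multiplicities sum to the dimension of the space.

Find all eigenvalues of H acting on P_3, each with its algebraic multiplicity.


λ = 1 (multiplicity 1), λ = 3/2 (multiplicity 1), λ = 9/4 (multiplicity 1), λ = 25/8 (multiplicity 1)

image of 1: 1
image of x: (3/2)x + 1
image of x^2: (9/4)x^2 + 2x
image of x^3: (25/8)x^3 + 3x^2
the matrix is upper triangular; its diagonal is (1, 3/2, 9/4, 25/8)
for a triangular matrix the eigenvalues are the diagonal entries, with algebraic multiplicity their repetition count


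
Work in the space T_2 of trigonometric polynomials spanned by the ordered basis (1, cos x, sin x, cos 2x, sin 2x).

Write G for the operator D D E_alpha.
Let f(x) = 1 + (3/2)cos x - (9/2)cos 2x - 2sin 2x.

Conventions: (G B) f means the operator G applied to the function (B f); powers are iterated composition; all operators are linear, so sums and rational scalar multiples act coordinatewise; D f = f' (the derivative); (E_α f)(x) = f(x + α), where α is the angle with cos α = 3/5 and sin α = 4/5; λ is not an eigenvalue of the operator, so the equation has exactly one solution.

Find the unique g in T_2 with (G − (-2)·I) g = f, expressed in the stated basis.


g(x) = 1/2 + (21/26)cos x - (6/13)sin x - (181/204)cos 2x + (23/51)sin 2x

write g with unknown coordinates in the stated basis and equate coefficients in (G − (-2)·I) g = f
solving from the highest basis element down gives g = 1/2 + (21/26)cos x - (6/13)sin x - (181/204)cos 2x + (23/51)sin 2x
check: G g = -(3/26)cos x + (12/13)sin x - (139/51)cos 2x - (148/51)sin 2x
so G g − (-2)·g = 1 + (3/2)cos x - (9/2)cos 2x - 2sin 2x = f ✓


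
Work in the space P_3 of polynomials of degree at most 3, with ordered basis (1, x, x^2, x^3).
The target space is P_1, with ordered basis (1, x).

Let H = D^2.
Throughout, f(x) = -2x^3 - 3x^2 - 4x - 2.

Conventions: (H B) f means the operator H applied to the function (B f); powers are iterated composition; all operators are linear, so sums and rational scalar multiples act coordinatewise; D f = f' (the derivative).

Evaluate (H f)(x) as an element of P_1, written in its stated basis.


D f = -6x^2 - 6x - 4
D D f = -12x - 6

g(x) = -12x - 6


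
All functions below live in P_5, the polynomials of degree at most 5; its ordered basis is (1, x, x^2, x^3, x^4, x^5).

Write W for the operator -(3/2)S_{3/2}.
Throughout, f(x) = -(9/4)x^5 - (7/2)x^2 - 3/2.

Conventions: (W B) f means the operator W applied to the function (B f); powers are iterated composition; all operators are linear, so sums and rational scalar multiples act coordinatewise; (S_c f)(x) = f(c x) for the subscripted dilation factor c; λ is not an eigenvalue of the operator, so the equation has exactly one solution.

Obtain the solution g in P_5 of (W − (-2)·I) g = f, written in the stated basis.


the result is g(x) = (144/601)x^5 + (28/11)x^2 - 3

write g with unknown coordinates in the stated basis and equate coefficients in (W − (-2)·I) g = f
solving from the highest basis element down gives g = (144/601)x^5 + (28/11)x^2 - 3
check: W g = -(6561/2404)x^5 - (189/22)x^2 + 9/2
so W g − (-2)·g = -(9/4)x^5 - (7/2)x^2 - 3/2 = f ✓


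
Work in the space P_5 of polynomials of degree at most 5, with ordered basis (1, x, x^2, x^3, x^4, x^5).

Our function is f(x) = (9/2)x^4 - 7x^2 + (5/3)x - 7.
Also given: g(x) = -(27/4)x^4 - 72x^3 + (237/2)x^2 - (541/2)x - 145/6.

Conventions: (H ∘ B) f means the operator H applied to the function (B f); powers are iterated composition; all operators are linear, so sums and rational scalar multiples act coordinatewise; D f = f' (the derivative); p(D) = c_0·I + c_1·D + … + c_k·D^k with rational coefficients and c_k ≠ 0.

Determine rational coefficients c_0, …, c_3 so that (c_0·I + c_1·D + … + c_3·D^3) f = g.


p(D) = -(3/2)·I − 4·D + 2·D^2 − 3·D^3, i.e. c_0 = -3/2, c_1 = -4, c_2 = 2, c_3 = -3

D^0 f = (9/2)x^4 - 7x^2 + (5/3)x - 7
D^1 f = 18x^3 - 14x + 5/3
D^2 f = 54x^2 - 14
D^3 f = 108x
matching coefficients of g against c_0 f + c_1 Df + … from the top degree down determines the c_i
solution: c_0 = -3/2, c_1 = -4, c_2 = 2, c_3 = -3


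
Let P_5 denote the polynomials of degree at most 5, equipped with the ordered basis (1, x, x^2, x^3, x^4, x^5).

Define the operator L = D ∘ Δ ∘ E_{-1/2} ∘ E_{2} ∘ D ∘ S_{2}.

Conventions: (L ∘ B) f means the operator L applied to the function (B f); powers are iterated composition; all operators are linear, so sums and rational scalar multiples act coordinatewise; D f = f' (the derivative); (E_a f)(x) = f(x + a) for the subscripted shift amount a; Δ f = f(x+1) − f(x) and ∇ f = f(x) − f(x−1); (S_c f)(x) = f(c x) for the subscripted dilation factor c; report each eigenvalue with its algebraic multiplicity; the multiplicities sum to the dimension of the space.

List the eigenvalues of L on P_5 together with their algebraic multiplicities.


image of 1: 0
image of x: 0
image of x^2: 0
image of x^3: 48
image of x^4: 384x + 768
image of x^5: 1920x^2 + 7680x + 7840
the matrix is upper triangular; its diagonal is (0, 0, 0, 0, 0, 0)
for a triangular matrix the eigenvalues are the diagonal entries, with algebraic multiplicity their repetition count

λ = 0 (multiplicity 6)


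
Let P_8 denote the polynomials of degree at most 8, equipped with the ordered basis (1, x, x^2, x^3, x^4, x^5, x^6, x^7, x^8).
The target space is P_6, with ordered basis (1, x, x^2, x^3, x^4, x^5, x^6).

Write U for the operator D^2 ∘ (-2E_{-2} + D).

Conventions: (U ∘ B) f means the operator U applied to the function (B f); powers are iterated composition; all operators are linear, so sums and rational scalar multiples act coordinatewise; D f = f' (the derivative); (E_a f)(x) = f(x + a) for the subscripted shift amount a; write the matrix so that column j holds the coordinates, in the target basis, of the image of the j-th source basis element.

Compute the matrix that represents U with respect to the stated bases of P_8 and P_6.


the matrix is [[0, 0, -4, 30, -96, 320, -960, 2688, -7168]; [0, 0, 0, -12, 120, -480, 1920, -6720, 21504]; [0, 0, 0, 0, -24, 300, -1440, 6720, -26880]; [0, 0, 0, 0, 0, -40, 600, -3360, 17920]; [0, 0, 0, 0, 0, 0, -60, 1050, -6720]; [0, 0, 0, 0, 0, 0, 0, -84, 1680]; [0, 0, 0, 0, 0, 0, 0, 0, -112]] (rows listed top to bottom)

image of 1: 0
image of x: 0
image of x^2: -4
image of x^3: -12x + 30
image of x^4: -24x^2 + 120x - 96
image of x^5: -40x^3 + 300x^2 - 480x + 320
image of x^6: -60x^4 + 600x^3 - 1440x^2 + 1920x - 960
image of x^7: -84x^5 + 1050x^4 - 3360x^3 + 6720x^2 - 6720x + 2688
image of x^8: -112x^6 + 1680x^5 - 6720x^4 + 17920x^3 - 26880x^2 + 21504x - 7168
each image's coordinates form column j of the matrix


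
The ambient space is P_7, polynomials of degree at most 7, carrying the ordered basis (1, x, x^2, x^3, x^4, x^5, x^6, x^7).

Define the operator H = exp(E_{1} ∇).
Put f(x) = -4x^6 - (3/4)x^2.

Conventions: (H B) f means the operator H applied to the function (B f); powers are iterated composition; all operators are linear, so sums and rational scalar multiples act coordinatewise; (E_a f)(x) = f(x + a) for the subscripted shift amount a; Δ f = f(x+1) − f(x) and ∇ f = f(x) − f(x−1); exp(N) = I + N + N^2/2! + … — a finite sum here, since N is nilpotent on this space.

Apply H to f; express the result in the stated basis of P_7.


order-1 term: -24x^5 - 60x^4 - 80x^3 - 60x^2 - (51/2)x - 19/4
order-2 term: -60x^4 - 240x^3 - 420x^2 - 360x - 499/4
order-3 term: -80x^3 - 360x^2 - 600x - 360
order-4 term: -60x^2 - 240x - 260
order-5 term: -24x - 60
order-6 term: -4
the series for exp(E_{1} ∇) f terminates at order 6
exp(E_{1} ∇) f = -4x^6 - 24x^5 - 120x^4 - 400x^3 - (3603/4)x^2 - (2499/2)x - 1627/2

the result is g(x) = -4x^6 - 24x^5 - 120x^4 - 400x^3 - (3603/4)x^2 - (2499/2)x - 1627/2


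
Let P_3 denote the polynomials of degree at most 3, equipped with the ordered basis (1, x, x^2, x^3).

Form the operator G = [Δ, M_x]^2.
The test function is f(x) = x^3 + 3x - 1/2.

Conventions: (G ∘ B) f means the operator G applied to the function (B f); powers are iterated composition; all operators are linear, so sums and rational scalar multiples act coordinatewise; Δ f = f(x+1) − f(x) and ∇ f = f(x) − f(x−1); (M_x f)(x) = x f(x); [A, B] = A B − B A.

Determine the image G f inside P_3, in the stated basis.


M_x f = x^4 + 3x^2 - (1/2)x
Δ M_x f = 4x^3 + 6x^2 + 10x + 7/2
Δ f = 3x^2 + 3x + 4
M_x Δ f = 3x^3 + 3x^2 + 4x
[Δ, M_x] f = x^3 + 3x^2 + 6x + 7/2
M_x [Δ, M_x] f = x^4 + 3x^3 + 6x^2 + (7/2)x
Δ M_x [Δ, M_x] f = 4x^3 + 15x^2 + 25x + 27/2
Δ [Δ, M_x] f = 3x^2 + 9x + 10
M_x Δ [Δ, M_x] f = 3x^3 + 9x^2 + 10x
[Δ, M_x] [Δ, M_x] f = x^3 + 6x^2 + 15x + 27/2

g(x) = x^3 + 6x^2 + 15x + 27/2


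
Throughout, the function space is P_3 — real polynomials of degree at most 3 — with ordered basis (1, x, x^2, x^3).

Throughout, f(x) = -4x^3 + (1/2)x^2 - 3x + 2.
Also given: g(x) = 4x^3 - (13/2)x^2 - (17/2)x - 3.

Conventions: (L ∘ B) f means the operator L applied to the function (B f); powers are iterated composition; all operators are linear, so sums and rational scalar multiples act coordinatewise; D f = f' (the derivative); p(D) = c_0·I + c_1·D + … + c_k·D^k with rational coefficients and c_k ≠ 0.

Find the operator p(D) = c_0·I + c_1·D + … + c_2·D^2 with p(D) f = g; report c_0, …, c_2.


D^0 f = -4x^3 + (1/2)x^2 - 3x + 2
D^1 f = -12x^2 + x - 3
D^2 f = -24x + 1
matching coefficients of g against c_0 f + c_1 Df + … from the top degree down determines the c_i
solution: c_0 = -1, c_1 = 1/2, c_2 = 1/2

c_0 = -1, c_1 = 1/2, c_2 = 1/2


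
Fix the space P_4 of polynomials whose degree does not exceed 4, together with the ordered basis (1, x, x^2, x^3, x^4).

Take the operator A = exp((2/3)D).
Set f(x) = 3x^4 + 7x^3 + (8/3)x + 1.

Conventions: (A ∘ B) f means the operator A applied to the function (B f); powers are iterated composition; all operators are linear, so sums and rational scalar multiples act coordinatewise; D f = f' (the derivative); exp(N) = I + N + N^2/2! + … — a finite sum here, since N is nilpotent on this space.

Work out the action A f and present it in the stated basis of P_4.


the image equals g(x) = 3x^4 + 15x^3 + 22x^2 + (140/9)x + 49/9

order-1 term: 8x^3 + 14x^2 + 16/9
order-2 term: 8x^2 + (28/3)x
order-3 term: (32/9)x + 56/27
order-4 term: 16/27
the series for exp((2/3)D) f terminates at order 4
exp((2/3)D) f = 3x^4 + 15x^3 + 22x^2 + (140/9)x + 49/9


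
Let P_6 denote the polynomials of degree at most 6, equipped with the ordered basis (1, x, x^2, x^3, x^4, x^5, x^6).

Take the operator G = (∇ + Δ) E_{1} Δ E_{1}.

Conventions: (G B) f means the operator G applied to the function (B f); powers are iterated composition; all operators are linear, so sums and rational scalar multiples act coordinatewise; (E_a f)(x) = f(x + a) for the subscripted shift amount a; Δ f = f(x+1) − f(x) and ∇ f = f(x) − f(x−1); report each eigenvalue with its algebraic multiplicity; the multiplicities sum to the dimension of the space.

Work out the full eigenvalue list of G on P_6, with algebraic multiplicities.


image of 1: 0
image of x: 0
image of x^2: 4
image of x^3: 12x + 30
image of x^4: 24x^2 + 120x + 160
image of x^5: 40x^3 + 300x^2 + 800x + 750
image of x^6: 60x^4 + 600x^3 + 2400x^2 + 4500x + 3304
the matrix is upper triangular; its diagonal is (0, 0, 0, 0, 0, 0, 0)
for a triangular matrix the eigenvalues are the diagonal entries, with algebraic multiplicity their repetition count

λ = 0 (multiplicity 7)


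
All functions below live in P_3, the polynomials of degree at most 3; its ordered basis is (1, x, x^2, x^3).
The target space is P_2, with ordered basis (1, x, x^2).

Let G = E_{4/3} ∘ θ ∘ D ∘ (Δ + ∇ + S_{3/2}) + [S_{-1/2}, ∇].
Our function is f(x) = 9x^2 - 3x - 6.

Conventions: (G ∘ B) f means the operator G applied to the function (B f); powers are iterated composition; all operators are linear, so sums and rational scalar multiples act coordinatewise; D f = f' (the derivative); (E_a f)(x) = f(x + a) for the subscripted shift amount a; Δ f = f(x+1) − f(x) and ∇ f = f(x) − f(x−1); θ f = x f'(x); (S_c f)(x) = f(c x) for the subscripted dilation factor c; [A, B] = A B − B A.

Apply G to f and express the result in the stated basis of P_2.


the image equals g(x) = 27x + 171/4

Δ f = 18x + 6
∇ f = 18x - 12
S_{3/2} f = (81/4)x^2 - (9/2)x - 6
(Δ + ∇ + S_{3/2}) f = (81/4)x^2 + (63/2)x - 12
D (Δ + ∇ + S_{3/2}) f = (81/2)x + 63/2
θ D (Δ + ∇ + S_{3/2}) f = (81/2)x
E_{4/3} (θ ∘ D) (Δ + ∇ + S_{3/2}) f = (81/2)x + 54
∇ f = 18x - 12
S_{-1/2} ∇ f = -9x - 12
S_{-1/2} f = (9/4)x^2 + (3/2)x - 6
∇ S_{-1/2} f = (9/2)x - 3/4
[S_{-1/2}, ∇] f = -(27/2)x - 45/4
(E_{4/3} ∘ θ ∘ D ∘ (Δ + ∇ + S_{3/2}) + [S_{-1/2}, ∇]) f = 27x + 171/4


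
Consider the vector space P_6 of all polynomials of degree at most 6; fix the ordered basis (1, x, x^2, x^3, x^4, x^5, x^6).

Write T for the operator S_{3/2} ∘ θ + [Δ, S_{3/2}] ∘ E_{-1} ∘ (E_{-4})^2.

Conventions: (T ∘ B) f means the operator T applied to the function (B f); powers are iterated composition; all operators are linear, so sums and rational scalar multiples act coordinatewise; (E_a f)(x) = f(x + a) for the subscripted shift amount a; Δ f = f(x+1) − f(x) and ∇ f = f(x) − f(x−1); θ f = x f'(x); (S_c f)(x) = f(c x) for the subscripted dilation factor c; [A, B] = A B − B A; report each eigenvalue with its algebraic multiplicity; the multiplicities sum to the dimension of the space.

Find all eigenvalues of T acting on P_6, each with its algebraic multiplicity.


image of 1: 0
image of x: (3/2)x + 1/2
image of x^2: (9/2)x^2 + (3/2)x - 31/4
image of x^3: (81/8)x^3 + (27/8)x^2 - (279/8)x + 721/8
image of x^4: (81/4)x^4 + (27/4)x^3 - (837/8)x^2 + (2163/4)x - 14911/16
image of x^5: (1215/32)x^5 + (405/32)x^4 - (4185/16)x^3 + (32445/16)x^2 - (223665/32)x + 289201/32
image of x^6: (2187/32)x^6 + (729/32)x^5 - (37665/64)x^4 + (97335/16)x^3 - (2012985/64)x^2 + (2602809/32)x - 5386591/64
the matrix is upper triangular; its diagonal is (0, 3/2, 9/2, 81/8, 81/4, 1215/32, 2187/32)
for a triangular matrix the eigenvalues are the diagonal entries, with algebraic multiplicity their repetition count

λ = 0 (multiplicity 1), λ = 3/2 (multiplicity 1), λ = 9/2 (multiplicity 1), λ = 81/8 (multiplicity 1), λ = 81/4 (multiplicity 1), λ = 1215/32 (multiplicity 1), λ = 2187/32 (multiplicity 1)
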